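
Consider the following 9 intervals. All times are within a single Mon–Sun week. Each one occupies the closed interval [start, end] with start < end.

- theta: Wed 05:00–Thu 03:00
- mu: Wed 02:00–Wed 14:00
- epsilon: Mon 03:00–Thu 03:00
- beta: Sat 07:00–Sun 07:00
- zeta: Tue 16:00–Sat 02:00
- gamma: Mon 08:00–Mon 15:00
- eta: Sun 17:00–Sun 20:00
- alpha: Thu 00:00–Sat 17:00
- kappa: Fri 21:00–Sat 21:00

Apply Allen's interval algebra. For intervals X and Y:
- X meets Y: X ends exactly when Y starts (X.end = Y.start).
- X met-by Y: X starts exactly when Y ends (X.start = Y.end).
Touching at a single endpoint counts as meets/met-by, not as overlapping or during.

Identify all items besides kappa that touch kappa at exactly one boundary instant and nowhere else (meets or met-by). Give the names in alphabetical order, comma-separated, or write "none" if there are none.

Target kappa = [Fri 21:00, Sat 21:00].
alpha [Thu 00:00, Sat 17:00] → overlaps → no.
beta [Sat 07:00, Sun 07:00] → overlapped-by → no.
epsilon [Mon 03:00, Thu 03:00] → before → no.
eta [Sun 17:00, Sun 20:00] → after → no.
gamma [Mon 08:00, Mon 15:00] → before → no.
mu [Wed 02:00, Wed 14:00] → before → no.
theta [Wed 05:00, Thu 03:00] → before → no.
zeta [Tue 16:00, Sat 02:00] → overlaps → no.
Result: none.

none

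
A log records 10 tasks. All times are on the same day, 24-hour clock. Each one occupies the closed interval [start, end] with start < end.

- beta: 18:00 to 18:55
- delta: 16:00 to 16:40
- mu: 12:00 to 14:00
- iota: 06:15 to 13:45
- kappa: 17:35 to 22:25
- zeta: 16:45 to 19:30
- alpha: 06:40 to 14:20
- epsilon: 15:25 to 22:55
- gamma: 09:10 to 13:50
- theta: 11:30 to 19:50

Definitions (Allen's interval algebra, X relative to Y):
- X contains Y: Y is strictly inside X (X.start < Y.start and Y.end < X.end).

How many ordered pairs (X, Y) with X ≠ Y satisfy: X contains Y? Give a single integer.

Checking all 90 ordered pairs for relation 'contains'; matching pairs in alphabetical order:
(alpha, gamma): alpha contains gamma ✓
(alpha, mu): alpha contains mu ✓
(epsilon, beta): epsilon contains beta ✓
(epsilon, delta): epsilon contains delta ✓
(epsilon, kappa): epsilon contains kappa ✓
(epsilon, zeta): epsilon contains zeta ✓
(kappa, beta): kappa contains beta ✓
(theta, beta): theta contains beta ✓
(theta, delta): theta contains delta ✓
(theta, mu): theta contains mu ✓
(theta, zeta): theta contains zeta ✓
(zeta, beta): zeta contains beta ✓
Count: 12.

12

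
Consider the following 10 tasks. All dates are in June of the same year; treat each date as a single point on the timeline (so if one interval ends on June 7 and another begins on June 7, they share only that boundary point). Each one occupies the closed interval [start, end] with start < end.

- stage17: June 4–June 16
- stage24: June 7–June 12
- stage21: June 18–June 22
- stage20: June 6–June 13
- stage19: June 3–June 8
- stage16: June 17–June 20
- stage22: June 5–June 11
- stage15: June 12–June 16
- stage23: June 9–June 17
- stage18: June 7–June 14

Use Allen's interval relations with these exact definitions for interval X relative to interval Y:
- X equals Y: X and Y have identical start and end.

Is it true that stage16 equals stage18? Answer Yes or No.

stage16 = [June 17, June 20], stage18 = [June 7, June 14].
Actual relation of stage16 to stage18: after.
Asked whether 'equals' holds → No.

No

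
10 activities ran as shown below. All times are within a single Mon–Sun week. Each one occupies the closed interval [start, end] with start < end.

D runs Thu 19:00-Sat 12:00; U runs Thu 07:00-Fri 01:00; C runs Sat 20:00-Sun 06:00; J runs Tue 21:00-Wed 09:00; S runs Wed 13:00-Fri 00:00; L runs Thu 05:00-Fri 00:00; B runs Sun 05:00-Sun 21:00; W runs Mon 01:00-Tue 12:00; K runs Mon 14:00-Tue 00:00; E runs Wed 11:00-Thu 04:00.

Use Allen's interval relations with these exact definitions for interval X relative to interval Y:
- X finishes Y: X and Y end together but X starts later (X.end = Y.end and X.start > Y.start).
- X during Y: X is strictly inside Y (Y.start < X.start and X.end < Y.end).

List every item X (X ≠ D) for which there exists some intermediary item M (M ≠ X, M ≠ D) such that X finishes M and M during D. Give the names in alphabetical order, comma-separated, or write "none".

Target D = [Thu 19:00, Sat 12:00].
Intermediaries M with M during D: none.
Union: none.

none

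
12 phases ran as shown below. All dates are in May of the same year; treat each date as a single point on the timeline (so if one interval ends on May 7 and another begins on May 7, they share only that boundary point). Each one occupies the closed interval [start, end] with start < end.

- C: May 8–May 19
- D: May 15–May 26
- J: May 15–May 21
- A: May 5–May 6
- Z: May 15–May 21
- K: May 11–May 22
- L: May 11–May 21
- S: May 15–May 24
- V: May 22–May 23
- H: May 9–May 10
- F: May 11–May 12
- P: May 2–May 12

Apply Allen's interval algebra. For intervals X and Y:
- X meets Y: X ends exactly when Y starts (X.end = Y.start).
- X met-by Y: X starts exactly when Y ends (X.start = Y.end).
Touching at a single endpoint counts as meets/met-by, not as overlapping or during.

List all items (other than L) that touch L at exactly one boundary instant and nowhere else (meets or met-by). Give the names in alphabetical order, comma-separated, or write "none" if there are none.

Target L = [May 11, May 21].
A [May 5, May 6] → before → no.
C [May 8, May 19] → overlaps → no.
D [May 15, May 26] → overlapped-by → no.
F [May 11, May 12] → starts → no.
H [May 9, May 10] → before → no.
J [May 15, May 21] → finishes → no.
K [May 11, May 22] → started-by → no.
P [May 2, May 12] → overlaps → no.
S [May 15, May 24] → overlapped-by → no.
V [May 22, May 23] → after → no.
Z [May 15, May 21] → finishes → no.
Result: none.

none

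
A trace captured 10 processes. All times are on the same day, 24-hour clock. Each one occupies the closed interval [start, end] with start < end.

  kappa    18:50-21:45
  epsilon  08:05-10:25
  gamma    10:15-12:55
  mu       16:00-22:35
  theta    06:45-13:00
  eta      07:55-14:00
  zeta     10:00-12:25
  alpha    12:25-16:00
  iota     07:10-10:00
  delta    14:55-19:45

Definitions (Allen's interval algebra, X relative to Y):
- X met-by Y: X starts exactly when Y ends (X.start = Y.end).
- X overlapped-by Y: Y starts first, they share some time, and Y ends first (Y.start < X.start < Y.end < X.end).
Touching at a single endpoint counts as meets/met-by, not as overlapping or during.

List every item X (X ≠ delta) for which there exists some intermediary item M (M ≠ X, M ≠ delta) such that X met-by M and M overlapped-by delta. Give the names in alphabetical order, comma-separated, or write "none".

none

Target delta = [14:55, 19:45].
Intermediaries M with M overlapped-by delta: kappa, mu.
Via kappa — items with X met-by kappa: none.
Via mu — items with X met-by mu: none.
Union: none.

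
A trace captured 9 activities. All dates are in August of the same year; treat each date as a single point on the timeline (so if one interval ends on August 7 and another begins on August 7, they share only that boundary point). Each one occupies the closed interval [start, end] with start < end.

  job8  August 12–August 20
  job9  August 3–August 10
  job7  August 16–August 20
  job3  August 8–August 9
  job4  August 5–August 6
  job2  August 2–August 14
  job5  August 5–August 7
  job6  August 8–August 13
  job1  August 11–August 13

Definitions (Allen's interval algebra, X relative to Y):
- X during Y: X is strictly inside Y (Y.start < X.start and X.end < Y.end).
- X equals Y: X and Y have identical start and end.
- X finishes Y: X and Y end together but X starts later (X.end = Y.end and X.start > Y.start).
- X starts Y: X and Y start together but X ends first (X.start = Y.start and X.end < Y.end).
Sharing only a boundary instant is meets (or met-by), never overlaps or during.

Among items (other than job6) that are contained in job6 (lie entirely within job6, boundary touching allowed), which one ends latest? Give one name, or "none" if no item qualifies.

job1

Target job6 = [August 8, August 13].
job1 [August 11, August 13] → finishes → candidate.
job2 [August 2, August 14] → contains → excluded.
job3 [August 8, August 9] → starts → candidate.
job4 [August 5, August 6] → before → excluded.
job5 [August 5, August 7] → before → excluded.
job7 [August 16, August 20] → after → excluded.
job8 [August 12, August 20] → overlapped-by → excluded.
job9 [August 3, August 10] → overlaps → excluded.
Among candidates, latest end is August 13 → job1.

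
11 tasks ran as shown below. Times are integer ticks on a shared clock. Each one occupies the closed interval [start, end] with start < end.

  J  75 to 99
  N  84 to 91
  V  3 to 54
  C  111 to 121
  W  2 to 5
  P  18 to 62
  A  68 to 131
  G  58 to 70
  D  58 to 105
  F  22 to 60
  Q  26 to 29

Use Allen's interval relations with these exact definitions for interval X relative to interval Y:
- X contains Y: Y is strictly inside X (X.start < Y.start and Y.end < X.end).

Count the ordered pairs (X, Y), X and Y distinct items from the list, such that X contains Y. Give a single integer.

Checking all 110 ordered pairs for relation 'contains'; matching pairs in alphabetical order:
(A, C): A contains C ✓
(A, J): A contains J ✓
(A, N): A contains N ✓
(D, J): D contains J ✓
(D, N): D contains N ✓
(F, Q): F contains Q ✓
(J, N): J contains N ✓
(P, F): P contains F ✓
(P, Q): P contains Q ✓
(V, Q): V contains Q ✓
Count: 10.

10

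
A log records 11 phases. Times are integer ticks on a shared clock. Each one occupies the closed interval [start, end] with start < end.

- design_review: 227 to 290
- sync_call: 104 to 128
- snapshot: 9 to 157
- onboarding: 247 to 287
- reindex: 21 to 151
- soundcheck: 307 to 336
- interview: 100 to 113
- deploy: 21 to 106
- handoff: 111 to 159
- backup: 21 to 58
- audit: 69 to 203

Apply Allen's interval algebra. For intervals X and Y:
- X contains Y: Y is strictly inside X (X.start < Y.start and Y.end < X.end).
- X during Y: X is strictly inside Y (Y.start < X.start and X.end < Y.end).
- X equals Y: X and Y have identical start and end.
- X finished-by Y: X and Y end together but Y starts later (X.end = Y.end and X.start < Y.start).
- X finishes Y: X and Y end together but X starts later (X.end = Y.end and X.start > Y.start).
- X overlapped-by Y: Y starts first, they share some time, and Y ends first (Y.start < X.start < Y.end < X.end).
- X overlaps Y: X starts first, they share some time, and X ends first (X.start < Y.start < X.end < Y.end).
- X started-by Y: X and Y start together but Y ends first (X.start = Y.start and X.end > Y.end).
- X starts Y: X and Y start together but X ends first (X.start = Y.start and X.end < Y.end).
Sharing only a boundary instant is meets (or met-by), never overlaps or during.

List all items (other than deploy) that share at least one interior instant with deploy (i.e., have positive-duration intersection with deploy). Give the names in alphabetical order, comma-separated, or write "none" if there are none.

Target deploy = [21, 106].
audit [69, 203] → overlapped-by → yes.
backup [21, 58] → starts → yes.
design_review [227, 290] → after → no.
handoff [111, 159] → after → no.
interview [100, 113] → overlapped-by → yes.
onboarding [247, 287] → after → no.
reindex [21, 151] → started-by → yes.
snapshot [9, 157] → contains → yes.
soundcheck [307, 336] → after → no.
sync_call [104, 128] → overlapped-by → yes.
Result: audit, backup, interview, reindex, snapshot, sync_call.

audit, backup, interview, reindex, snapshot, sync_call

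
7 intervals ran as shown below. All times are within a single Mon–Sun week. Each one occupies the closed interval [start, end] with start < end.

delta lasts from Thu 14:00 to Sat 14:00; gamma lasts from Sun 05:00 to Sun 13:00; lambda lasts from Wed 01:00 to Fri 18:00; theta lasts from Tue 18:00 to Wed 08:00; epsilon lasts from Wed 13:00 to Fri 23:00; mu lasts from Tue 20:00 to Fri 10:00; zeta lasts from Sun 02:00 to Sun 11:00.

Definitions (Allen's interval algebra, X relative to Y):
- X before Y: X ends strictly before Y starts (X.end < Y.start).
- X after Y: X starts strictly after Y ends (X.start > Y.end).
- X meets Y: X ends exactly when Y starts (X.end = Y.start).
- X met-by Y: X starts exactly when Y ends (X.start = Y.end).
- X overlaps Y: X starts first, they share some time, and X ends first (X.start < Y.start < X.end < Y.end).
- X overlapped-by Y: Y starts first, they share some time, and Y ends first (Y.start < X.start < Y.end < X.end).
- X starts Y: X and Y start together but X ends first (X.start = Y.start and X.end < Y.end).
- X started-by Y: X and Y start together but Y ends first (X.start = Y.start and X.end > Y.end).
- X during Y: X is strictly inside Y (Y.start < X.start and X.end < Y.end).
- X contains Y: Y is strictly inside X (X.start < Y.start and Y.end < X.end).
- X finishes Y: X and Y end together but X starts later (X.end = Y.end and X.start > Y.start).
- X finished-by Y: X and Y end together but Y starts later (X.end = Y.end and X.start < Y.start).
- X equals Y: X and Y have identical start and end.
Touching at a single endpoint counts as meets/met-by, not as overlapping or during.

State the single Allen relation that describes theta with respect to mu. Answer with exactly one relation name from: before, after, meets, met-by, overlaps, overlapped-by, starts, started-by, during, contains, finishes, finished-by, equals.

theta = [Tue 18:00, Wed 08:00]; mu = [Tue 20:00, Fri 10:00].
Compare endpoints: theta.start < mu.start, theta.start < mu.end, theta.end > mu.start, theta.end < mu.end.
That pattern is 'overlaps'.

overlaps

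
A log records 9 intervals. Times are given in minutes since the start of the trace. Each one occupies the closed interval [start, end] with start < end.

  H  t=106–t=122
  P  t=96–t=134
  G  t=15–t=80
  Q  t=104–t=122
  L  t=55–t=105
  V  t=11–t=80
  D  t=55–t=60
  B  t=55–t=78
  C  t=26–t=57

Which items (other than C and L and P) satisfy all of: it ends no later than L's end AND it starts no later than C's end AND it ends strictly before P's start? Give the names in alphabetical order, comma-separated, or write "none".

B, D, G, V

Conditions: its end is no later than L's end (X.end <= t=105) AND its start is no later than C's end (X.start <= t=57) AND its end is strictly before P's start (X.end < t=96).
B: end t=78 <= t=105? ✓; start t=55 <= t=57? ✓; end t=78 < t=96? ✓ → yes.
D: end t=60 <= t=105? ✓; start t=55 <= t=57? ✓; end t=60 < t=96? ✓ → yes.
G: end t=80 <= t=105? ✓; start t=15 <= t=57? ✓; end t=80 < t=96? ✓ → yes.
H: end t=122 <= t=105? ✗; start t=106 <= t=57? ✗; end t=122 < t=96? ✗ → no.
Q: end t=122 <= t=105? ✗; start t=104 <= t=57? ✗; end t=122 < t=96? ✗ → no.
V: end t=80 <= t=105? ✓; start t=11 <= t=57? ✓; end t=80 < t=96? ✓ → yes.
Result: B, D, G, V.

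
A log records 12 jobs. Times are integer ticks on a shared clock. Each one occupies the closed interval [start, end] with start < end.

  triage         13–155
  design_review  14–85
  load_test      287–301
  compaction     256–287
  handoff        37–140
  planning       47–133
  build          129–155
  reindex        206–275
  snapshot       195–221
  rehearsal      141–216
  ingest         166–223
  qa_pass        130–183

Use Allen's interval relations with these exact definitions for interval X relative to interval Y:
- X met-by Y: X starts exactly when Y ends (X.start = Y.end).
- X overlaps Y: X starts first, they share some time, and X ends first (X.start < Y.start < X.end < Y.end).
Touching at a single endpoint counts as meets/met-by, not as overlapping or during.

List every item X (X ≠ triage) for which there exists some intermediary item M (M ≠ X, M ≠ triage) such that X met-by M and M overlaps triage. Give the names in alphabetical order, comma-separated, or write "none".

none

Target triage = [13, 155].
Intermediaries M with M overlaps triage: none.
Union: none.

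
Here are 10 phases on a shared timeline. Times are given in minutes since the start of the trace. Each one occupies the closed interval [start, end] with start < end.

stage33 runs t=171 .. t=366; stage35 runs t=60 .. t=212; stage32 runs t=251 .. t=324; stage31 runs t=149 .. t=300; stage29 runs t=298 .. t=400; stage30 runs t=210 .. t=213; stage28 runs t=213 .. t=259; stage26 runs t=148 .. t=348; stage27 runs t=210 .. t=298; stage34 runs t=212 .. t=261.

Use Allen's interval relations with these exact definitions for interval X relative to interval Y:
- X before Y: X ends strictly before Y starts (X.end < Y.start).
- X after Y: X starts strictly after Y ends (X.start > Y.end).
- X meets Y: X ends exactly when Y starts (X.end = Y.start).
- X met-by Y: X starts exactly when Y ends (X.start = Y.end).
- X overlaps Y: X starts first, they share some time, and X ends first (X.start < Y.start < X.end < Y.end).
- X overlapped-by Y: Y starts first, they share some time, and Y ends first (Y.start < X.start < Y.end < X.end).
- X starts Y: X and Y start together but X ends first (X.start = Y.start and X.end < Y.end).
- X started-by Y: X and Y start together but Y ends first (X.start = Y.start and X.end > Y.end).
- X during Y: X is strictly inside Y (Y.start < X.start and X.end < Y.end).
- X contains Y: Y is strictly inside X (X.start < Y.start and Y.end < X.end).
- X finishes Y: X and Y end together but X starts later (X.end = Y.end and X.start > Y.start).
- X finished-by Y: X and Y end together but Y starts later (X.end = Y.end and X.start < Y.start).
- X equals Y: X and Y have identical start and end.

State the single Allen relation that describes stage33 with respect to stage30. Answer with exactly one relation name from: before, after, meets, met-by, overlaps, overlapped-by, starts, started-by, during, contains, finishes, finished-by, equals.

stage33 = [t=171, t=366]; stage30 = [t=210, t=213].
Compare endpoints: stage33.start < stage30.start, stage33.start < stage30.end, stage33.end > stage30.start, stage33.end > stage30.end.
That pattern is 'contains'.

contains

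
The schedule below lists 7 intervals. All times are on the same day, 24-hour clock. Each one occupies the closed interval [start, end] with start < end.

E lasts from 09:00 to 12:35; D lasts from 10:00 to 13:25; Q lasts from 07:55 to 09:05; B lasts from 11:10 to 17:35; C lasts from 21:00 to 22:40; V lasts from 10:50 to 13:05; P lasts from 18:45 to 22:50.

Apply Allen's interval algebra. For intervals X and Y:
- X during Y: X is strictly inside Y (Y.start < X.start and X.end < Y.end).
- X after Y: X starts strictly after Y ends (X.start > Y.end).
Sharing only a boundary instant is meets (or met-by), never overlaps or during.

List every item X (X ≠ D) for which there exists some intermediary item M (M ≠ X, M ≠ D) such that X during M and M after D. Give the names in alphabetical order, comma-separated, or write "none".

C

Target D = [10:00, 13:25].
Intermediaries M with M after D: C, P.
Via C — items with X during C: none.
Via P — items with X during P: C.
Union: C.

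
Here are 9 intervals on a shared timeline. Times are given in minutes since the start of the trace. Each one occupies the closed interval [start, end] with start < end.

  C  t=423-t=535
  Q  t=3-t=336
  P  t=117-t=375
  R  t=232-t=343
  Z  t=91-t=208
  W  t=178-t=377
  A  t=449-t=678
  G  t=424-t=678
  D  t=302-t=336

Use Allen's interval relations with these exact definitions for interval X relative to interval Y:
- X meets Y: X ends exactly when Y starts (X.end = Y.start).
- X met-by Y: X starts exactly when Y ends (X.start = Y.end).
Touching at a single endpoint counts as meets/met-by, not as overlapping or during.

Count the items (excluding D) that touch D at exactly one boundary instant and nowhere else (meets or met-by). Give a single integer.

Target D = [t=302, t=336].
A [t=449, t=678] → after → no.
C [t=423, t=535] → after → no.
G [t=424, t=678] → after → no.
P [t=117, t=375] → contains → no.
Q [t=3, t=336] → finished-by → no.
R [t=232, t=343] → contains → no.
W [t=178, t=377] → contains → no.
Z [t=91, t=208] → before → no.
Total: 0.

0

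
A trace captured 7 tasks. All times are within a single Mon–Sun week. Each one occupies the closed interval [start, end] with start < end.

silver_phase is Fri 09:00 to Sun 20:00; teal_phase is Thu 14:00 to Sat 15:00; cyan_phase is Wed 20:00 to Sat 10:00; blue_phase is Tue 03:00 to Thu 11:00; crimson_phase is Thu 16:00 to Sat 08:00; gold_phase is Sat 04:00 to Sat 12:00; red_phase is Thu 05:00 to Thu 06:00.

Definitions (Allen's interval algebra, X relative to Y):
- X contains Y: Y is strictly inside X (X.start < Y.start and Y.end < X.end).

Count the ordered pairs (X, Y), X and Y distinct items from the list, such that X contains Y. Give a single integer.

6

Checking all 42 ordered pairs for relation 'contains'; matching pairs in alphabetical order:
(blue_phase, red_phase): blue_phase contains red_phase ✓
(cyan_phase, crimson_phase): cyan_phase contains crimson_phase ✓
(cyan_phase, red_phase): cyan_phase contains red_phase ✓
(silver_phase, gold_phase): silver_phase contains gold_phase ✓
(teal_phase, crimson_phase): teal_phase contains crimson_phase ✓
(teal_phase, gold_phase): teal_phase contains gold_phase ✓
Count: 6.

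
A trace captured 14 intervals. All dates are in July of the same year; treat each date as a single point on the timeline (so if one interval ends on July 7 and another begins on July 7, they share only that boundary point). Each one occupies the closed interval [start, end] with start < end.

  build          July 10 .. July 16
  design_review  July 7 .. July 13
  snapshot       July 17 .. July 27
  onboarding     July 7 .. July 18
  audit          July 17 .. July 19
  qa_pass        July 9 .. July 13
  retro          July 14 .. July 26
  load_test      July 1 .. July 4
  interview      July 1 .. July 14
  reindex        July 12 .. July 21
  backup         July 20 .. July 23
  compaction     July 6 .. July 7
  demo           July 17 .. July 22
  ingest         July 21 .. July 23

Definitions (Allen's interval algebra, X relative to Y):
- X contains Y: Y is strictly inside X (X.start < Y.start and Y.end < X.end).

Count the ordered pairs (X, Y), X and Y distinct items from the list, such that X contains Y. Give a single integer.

Checking all 182 ordered pairs for relation 'contains'; matching pairs in alphabetical order:
(interview, compaction): interview contains compaction ✓
(interview, design_review): interview contains design_review ✓
(interview, qa_pass): interview contains qa_pass ✓
(onboarding, build): onboarding contains build ✓
(onboarding, qa_pass): onboarding contains qa_pass ✓
(reindex, audit): reindex contains audit ✓
(retro, audit): retro contains audit ✓
(retro, backup): retro contains backup ✓
(retro, demo): retro contains demo ✓
(retro, ingest): retro contains ingest ✓
(snapshot, backup): snapshot contains backup ✓
(snapshot, ingest): snapshot contains ingest ✓
Count: 12.

12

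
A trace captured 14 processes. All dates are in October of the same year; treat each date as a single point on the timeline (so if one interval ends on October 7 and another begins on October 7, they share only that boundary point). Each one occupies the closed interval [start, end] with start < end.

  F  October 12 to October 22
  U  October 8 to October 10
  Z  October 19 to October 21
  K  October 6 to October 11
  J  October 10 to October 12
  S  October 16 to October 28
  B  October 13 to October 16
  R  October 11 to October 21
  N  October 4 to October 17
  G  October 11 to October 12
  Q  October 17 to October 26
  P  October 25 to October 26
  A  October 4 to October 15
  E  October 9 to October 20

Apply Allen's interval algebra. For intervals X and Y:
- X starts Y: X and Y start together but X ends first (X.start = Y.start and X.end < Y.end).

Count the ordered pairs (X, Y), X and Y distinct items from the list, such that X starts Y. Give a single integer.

Checking all 182 ordered pairs for relation 'starts'; matching pairs in alphabetical order:
(A, N): A starts N ✓
(G, R): G starts R ✓
Count: 2.

2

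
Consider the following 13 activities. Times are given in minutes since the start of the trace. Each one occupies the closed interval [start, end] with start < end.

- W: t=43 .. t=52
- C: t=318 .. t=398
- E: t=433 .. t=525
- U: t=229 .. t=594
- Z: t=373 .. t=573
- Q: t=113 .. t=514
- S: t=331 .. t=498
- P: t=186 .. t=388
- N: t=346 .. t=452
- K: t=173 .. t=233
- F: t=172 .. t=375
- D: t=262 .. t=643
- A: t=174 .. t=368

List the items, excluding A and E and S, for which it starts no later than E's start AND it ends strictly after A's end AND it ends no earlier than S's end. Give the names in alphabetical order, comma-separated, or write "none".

Conditions: its start is no later than E's start (X.start <= t=433) AND its end is strictly after A's end (X.end > t=368) AND its end is no earlier than S's end (X.end >= t=498).
C: start t=318 <= t=433? ✓; end t=398 > t=368? ✓; end t=398 >= t=498? ✗ → no.
D: start t=262 <= t=433? ✓; end t=643 > t=368? ✓; end t=643 >= t=498? ✓ → yes.
F: start t=172 <= t=433? ✓; end t=375 > t=368? ✓; end t=375 >= t=498? ✗ → no.
K: start t=173 <= t=433? ✓; end t=233 > t=368? ✗; end t=233 >= t=498? ✗ → no.
N: start t=346 <= t=433? ✓; end t=452 > t=368? ✓; end t=452 >= t=498? ✗ → no.
P: start t=186 <= t=433? ✓; end t=388 > t=368? ✓; end t=388 >= t=498? ✗ → no.
Q: start t=113 <= t=433? ✓; end t=514 > t=368? ✓; end t=514 >= t=498? ✓ → yes.
U: start t=229 <= t=433? ✓; end t=594 > t=368? ✓; end t=594 >= t=498? ✓ → yes.
W: start t=43 <= t=433? ✓; end t=52 > t=368? ✗; end t=52 >= t=498? ✗ → no.
Z: start t=373 <= t=433? ✓; end t=573 > t=368? ✓; end t=573 >= t=498? ✓ → yes.
Result: D, Q, U, Z.

D, Q, U, Z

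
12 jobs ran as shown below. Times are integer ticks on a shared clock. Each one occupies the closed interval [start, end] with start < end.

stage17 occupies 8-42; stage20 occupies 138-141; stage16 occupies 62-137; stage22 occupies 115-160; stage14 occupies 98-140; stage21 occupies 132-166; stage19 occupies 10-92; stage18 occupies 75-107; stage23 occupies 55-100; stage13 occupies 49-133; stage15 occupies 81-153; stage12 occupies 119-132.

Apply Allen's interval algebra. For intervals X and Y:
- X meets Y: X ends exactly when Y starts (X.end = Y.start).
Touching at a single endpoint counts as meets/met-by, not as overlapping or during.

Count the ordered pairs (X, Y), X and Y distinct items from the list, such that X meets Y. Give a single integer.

1

Checking all 132 ordered pairs for relation 'meets'; matching pairs in alphabetical order:
(stage12, stage21): stage12 meets stage21 ✓
Count: 1.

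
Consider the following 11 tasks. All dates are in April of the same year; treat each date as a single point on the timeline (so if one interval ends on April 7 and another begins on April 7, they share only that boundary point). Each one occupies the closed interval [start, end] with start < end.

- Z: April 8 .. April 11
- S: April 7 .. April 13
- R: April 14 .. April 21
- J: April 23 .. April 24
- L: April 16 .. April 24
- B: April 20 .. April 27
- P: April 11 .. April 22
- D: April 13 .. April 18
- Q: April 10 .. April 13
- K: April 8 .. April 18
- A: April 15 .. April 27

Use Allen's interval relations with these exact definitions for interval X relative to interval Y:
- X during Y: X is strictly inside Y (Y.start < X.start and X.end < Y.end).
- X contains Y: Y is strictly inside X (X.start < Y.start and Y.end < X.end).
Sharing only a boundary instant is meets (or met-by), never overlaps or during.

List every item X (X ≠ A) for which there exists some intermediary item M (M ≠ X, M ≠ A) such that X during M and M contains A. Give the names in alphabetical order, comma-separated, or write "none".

Target A = [April 15, April 27].
Intermediaries M with M contains A: none.
Union: none.

none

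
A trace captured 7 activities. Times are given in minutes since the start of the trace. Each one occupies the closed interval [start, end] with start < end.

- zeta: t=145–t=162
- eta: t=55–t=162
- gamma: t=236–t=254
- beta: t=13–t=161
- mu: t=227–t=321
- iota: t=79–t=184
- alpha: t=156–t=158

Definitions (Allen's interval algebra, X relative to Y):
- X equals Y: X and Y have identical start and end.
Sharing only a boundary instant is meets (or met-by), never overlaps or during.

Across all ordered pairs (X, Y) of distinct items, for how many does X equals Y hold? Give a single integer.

Checking all 42 ordered pairs for relation 'equals'; matching pairs in alphabetical order:
No pair satisfies it.
Count: 0.

0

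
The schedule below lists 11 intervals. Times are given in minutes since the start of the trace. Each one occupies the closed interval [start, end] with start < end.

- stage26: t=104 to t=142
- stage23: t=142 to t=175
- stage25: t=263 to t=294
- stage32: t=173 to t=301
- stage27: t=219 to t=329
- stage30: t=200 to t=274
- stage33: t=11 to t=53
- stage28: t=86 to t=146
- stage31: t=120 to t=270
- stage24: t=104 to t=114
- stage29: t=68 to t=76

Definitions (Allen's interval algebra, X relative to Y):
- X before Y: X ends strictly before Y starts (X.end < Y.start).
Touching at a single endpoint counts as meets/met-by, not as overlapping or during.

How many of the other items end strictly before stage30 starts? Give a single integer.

6

Target stage30 = [t=200, t=274].
stage23 [t=142, t=175] → before → counts.
stage24 [t=104, t=114] → before → counts.
stage25 [t=263, t=294] → overlapped-by → no.
stage26 [t=104, t=142] → before → counts.
stage27 [t=219, t=329] → overlapped-by → no.
stage28 [t=86, t=146] → before → counts.
stage29 [t=68, t=76] → before → counts.
stage31 [t=120, t=270] → overlaps → no.
stage32 [t=173, t=301] → contains → no.
stage33 [t=11, t=53] → before → counts.
Total: 6.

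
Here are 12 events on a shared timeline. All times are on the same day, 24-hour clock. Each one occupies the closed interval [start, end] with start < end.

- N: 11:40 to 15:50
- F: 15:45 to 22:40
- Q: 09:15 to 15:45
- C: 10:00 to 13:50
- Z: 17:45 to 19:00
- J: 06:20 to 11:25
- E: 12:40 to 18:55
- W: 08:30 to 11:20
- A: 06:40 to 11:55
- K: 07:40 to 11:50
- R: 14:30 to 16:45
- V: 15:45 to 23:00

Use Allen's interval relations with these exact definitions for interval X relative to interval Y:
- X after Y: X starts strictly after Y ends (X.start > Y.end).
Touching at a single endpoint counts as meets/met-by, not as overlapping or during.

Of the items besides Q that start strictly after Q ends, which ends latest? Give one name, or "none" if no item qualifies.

Target Q = [09:15, 15:45].
A [06:40, 11:55] → overlaps → excluded.
C [10:00, 13:50] → during → excluded.
E [12:40, 18:55] → overlapped-by → excluded.
F [15:45, 22:40] → met-by → excluded.
J [06:20, 11:25] → overlaps → excluded.
K [07:40, 11:50] → overlaps → excluded.
N [11:40, 15:50] → overlapped-by → excluded.
R [14:30, 16:45] → overlapped-by → excluded.
V [15:45, 23:00] → met-by → excluded.
W [08:30, 11:20] → overlaps → excluded.
Z [17:45, 19:00] → after → candidate.
Among candidates, latest end is 19:00 → Z.

Z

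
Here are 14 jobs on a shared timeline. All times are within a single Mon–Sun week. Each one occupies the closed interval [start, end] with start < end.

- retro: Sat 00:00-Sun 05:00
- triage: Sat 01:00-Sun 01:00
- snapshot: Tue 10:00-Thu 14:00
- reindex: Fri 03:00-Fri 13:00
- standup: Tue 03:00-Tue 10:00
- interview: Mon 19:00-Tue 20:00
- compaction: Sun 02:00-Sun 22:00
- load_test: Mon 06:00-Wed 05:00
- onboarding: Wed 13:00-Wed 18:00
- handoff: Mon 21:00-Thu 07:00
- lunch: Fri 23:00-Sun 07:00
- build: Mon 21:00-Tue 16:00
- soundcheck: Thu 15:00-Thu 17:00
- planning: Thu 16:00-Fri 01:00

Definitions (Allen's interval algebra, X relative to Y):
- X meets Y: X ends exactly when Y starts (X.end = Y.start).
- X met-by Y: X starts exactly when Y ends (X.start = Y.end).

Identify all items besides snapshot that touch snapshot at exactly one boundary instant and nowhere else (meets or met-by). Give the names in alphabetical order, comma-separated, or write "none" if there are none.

Target snapshot = [Tue 10:00, Thu 14:00].
build [Mon 21:00, Tue 16:00] → overlaps → no.
compaction [Sun 02:00, Sun 22:00] → after → no.
handoff [Mon 21:00, Thu 07:00] → overlaps → no.
interview [Mon 19:00, Tue 20:00] → overlaps → no.
load_test [Mon 06:00, Wed 05:00] → overlaps → no.
lunch [Fri 23:00, Sun 07:00] → after → no.
onboarding [Wed 13:00, Wed 18:00] → during → no.
planning [Thu 16:00, Fri 01:00] → after → no.
reindex [Fri 03:00, Fri 13:00] → after → no.
retro [Sat 00:00, Sun 05:00] → after → no.
soundcheck [Thu 15:00, Thu 17:00] → after → no.
standup [Tue 03:00, Tue 10:00] → meets → yes.
triage [Sat 01:00, Sun 01:00] → after → no.
Result: standup.

standup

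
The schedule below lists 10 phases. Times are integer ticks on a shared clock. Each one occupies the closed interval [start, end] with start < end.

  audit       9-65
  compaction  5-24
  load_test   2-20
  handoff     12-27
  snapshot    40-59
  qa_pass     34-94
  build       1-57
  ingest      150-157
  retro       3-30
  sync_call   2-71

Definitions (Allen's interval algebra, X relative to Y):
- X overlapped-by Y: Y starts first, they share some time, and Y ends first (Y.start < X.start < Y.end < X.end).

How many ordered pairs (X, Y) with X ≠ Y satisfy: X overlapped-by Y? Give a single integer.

Checking all 90 ordered pairs for relation 'overlapped-by'; matching pairs in alphabetical order:
(audit, build): audit overlapped-by build ✓
(audit, compaction): audit overlapped-by compaction ✓
(audit, load_test): audit overlapped-by load_test ✓
(audit, retro): audit overlapped-by retro ✓
(compaction, load_test): compaction overlapped-by load_test ✓
(handoff, compaction): handoff overlapped-by compaction ✓
(handoff, load_test): handoff overlapped-by load_test ✓
(qa_pass, audit): qa_pass overlapped-by audit ✓
(qa_pass, build): qa_pass overlapped-by build ✓
(qa_pass, sync_call): qa_pass overlapped-by sync_call ✓
(retro, load_test): retro overlapped-by load_test ✓
(snapshot, build): snapshot overlapped-by build ✓
(sync_call, build): sync_call overlapped-by build ✓
Count: 13.

13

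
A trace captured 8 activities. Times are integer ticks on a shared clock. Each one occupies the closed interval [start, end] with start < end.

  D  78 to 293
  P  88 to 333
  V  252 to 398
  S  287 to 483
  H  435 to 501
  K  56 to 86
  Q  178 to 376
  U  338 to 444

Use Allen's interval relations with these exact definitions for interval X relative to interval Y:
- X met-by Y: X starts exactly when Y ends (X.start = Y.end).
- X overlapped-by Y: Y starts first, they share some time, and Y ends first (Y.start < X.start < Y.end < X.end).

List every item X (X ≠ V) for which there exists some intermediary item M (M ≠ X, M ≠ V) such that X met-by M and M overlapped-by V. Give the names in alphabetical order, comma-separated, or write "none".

Target V = [252, 398].
Intermediaries M with M overlapped-by V: S, U.
Via S — items with X met-by S: none.
Via U — items with X met-by U: none.
Union: none.

none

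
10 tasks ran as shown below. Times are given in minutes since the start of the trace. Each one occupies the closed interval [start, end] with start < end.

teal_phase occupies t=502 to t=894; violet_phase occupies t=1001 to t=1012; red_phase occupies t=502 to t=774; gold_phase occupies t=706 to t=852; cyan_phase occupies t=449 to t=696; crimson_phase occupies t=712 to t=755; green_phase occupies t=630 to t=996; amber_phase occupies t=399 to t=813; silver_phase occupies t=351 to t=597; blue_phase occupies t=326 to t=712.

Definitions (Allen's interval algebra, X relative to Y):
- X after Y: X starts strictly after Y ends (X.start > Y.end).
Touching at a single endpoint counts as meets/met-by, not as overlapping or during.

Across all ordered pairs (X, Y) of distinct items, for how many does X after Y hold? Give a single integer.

Checking all 90 ordered pairs for relation 'after'; matching pairs in alphabetical order:
(crimson_phase, cyan_phase): crimson_phase after cyan_phase ✓
(crimson_phase, silver_phase): crimson_phase after silver_phase ✓
(gold_phase, cyan_phase): gold_phase after cyan_phase ✓
(gold_phase, silver_phase): gold_phase after silver_phase ✓
(green_phase, silver_phase): green_phase after silver_phase ✓
(violet_phase, amber_phase): violet_phase after amber_phase ✓
(violet_phase, blue_phase): violet_phase after blue_phase ✓
(violet_phase, crimson_phase): violet_phase after crimson_phase ✓
(violet_phase, cyan_phase): violet_phase after cyan_phase ✓
(violet_phase, gold_phase): violet_phase after gold_phase ✓
(violet_phase, green_phase): violet_phase after green_phase ✓
(violet_phase, red_phase): violet_phase after red_phase ✓
(violet_phase, silver_phase): violet_phase after silver_phase ✓
(violet_phase, teal_phase): violet_phase after teal_phase ✓
Count: 14.

14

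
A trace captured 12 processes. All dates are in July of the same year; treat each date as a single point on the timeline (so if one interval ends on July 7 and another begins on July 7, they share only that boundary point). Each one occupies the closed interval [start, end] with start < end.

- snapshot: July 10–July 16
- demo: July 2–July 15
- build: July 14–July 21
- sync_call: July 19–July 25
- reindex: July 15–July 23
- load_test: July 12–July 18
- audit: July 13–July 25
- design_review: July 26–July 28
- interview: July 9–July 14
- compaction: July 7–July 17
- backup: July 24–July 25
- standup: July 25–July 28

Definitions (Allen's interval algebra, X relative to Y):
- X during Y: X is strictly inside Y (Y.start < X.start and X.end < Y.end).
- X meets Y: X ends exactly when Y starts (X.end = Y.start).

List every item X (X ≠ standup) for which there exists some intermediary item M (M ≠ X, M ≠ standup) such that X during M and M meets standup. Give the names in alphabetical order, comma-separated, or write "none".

build, reindex

Target standup = [July 25, July 28].
Intermediaries M with M meets standup: audit, backup, sync_call.
Via audit — items with X during audit: build, reindex.
Via backup — items with X during backup: none.
Via sync_call — items with X during sync_call: none.
Union: build, reindex.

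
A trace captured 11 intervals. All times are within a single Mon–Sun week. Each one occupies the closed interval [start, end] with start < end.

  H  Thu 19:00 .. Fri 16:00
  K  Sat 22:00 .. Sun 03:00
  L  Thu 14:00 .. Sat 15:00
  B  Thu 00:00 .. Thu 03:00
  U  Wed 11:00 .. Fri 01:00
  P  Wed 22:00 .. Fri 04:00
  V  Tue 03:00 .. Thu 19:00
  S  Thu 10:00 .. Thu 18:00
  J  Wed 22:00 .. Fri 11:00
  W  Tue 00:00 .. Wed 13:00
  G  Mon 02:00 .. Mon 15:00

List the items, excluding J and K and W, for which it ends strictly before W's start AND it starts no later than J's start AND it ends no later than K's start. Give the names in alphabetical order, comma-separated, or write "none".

G

Conditions: its end is strictly before W's start (X.end < Tue 00:00) AND its start is no later than J's start (X.start <= Wed 22:00) AND its end is no later than K's start (X.end <= Sat 22:00).
B: end Thu 03:00 < Tue 00:00? ✗; start Thu 00:00 <= Wed 22:00? ✗; end Thu 03:00 <= Sat 22:00? ✓ → no.
G: end Mon 15:00 < Tue 00:00? ✓; start Mon 02:00 <= Wed 22:00? ✓; end Mon 15:00 <= Sat 22:00? ✓ → yes.
H: end Fri 16:00 < Tue 00:00? ✗; start Thu 19:00 <= Wed 22:00? ✗; end Fri 16:00 <= Sat 22:00? ✓ → no.
L: end Sat 15:00 < Tue 00:00? ✗; start Thu 14:00 <= Wed 22:00? ✗; end Sat 15:00 <= Sat 22:00? ✓ → no.
P: end Fri 04:00 < Tue 00:00? ✗; start Wed 22:00 <= Wed 22:00? ✓; end Fri 04:00 <= Sat 22:00? ✓ → no.
S: end Thu 18:00 < Tue 00:00? ✗; start Thu 10:00 <= Wed 22:00? ✗; end Thu 18:00 <= Sat 22:00? ✓ → no.
U: end Fri 01:00 < Tue 00:00? ✗; start Wed 11:00 <= Wed 22:00? ✓; end Fri 01:00 <= Sat 22:00? ✓ → no.
V: end Thu 19:00 < Tue 00:00? ✗; start Tue 03:00 <= Wed 22:00? ✓; end Thu 19:00 <= Sat 22:00? ✓ → no.
Result: G.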